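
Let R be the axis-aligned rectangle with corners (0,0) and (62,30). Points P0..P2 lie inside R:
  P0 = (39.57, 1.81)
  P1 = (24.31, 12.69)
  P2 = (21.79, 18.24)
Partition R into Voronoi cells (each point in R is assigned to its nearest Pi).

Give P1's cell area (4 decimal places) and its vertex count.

1. box [0,62]×[0,30]: [(0, 0) (62, 0) (62, 30) (0, 30)]
2. ⊥bis P1·P0 via (31.94,7.25): [(0, 0) (26.7709, 0) (48.1602, 30) (0, 30)]  |A|=1123.9667
3. ⊥bis P1·P2 via (23.05,15.465): [(0, 4.9991) (0, 0) (26.7709, 0) (44.8565, 25.3663)]  |A|=451.6601
4. canonical 4-gon: [(0, 4.9991) (0, 0) (26.7709, 0) (44.8565, 25.3663)]
5. shoelace: 451.6601

Area of P1's cell: 451.6601 (4 vertices)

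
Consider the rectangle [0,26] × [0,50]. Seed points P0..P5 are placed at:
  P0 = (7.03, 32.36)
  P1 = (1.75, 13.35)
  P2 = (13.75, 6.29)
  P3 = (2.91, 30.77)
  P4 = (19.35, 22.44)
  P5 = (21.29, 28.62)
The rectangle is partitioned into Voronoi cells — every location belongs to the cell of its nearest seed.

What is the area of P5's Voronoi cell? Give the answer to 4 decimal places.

Area of P5's cell: 240.0268

1. box [0,26]×[0,50]: [(0, 0) (26, 0) (26, 50) (0, 50)]
2. ⊥bis P5·P0 via (14.16,30.49): [(6.1633, 0) (26, 0) (26, 50) (19.2769, 50)]  |A|=663.9937
3. ⊥bis P5·P1 via (11.52,20.985): [(11.6301, 20.8441) (26, 2.4559) (26, 50) (19.2769, 50)]  |A|=439.6097
4. ⊥bis P5·P2 via (17.52,17.455): [(11.6301, 20.8441) (13.1167, 18.9418) (26, 14.5916) (26, 50) (19.2769, 50)]  |A|=361.4356
5. ⊥bis P5·P3 via (12.1,29.695): [(11.6301, 20.8441) (13.1167, 18.9418) (26, 14.5916) (26, 50) (19.2769, 50)]  |A|=361.4356
6. ⊥bis P5·P4 via (20.32,25.53): [(13.4267, 27.6939) (26, 23.747) (26, 50) (19.2769, 50)]  |A|=240.0268
7. canonical 4-gon: [(13.4267, 27.6939) (26, 23.747) (26, 50) (19.2769, 50)]
8. shoelace: 240.0268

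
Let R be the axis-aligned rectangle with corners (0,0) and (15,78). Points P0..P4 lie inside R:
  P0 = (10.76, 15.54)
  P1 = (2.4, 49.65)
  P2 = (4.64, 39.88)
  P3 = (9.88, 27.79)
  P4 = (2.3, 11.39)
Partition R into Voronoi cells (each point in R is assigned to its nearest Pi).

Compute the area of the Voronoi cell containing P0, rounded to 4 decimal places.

Area of P0's cell: 154.1944

1. box [0,15]×[0,78]: [(0, 0) (15, 0) (15, 78) (0, 78)]
2. ⊥bis P0·P1 via (6.58,32.595): [(0, 30.9823) (0, 0) (15, 0) (15, 34.6587)]  |A|=492.3072
3. ⊥bis P0·P2 via (7.7,27.71): [(0, 25.7739) (0, 0) (15, 0) (15, 29.5455)]  |A|=414.8957
4. ⊥bis P0·P3 via (10.32,21.665): [(0, 20.9236) (0, 0) (15, 0) (15, 22.0012)]  |A|=321.9363
5. ⊥bis P0·P4 via (6.53,13.465): [(2.7735, 21.1229) (13.1352, 0) (15, 0) (15, 22.0012)]  |A|=154.1944
6. canonical 4-gon: [(2.7735, 21.1229) (13.1352, 0) (15, 0) (15, 22.0012)]
7. shoelace: 154.1944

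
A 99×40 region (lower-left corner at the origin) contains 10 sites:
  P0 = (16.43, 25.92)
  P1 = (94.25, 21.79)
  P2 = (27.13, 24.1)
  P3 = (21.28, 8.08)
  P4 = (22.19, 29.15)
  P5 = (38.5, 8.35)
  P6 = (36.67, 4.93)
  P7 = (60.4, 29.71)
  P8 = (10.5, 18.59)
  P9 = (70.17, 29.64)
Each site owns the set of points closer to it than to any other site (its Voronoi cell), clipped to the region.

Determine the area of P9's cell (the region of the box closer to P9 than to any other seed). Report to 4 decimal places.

Area of P9's cell: 602.2115

1. box [0,99]×[0,40]: [(0, 0) (99, 0) (99, 40) (0, 40)]
2. ⊥bis P9·P0 via (43.3,27.78): [(45.223, 0) (99, 0) (99, 40) (42.4541, 40)]  |A|=2206.4581
3. ⊥bis P9·P1 via (82.21,25.715): [(45.223, 0) (73.827, 0) (86.8669, 40) (42.4541, 40)]  |A|=1460.3352
4. ⊥bis P9·P2 via (48.65,26.87): [(52.1086, 0) (73.827, 0) (86.8669, 40) (46.9599, 40)]  |A|=1232.5056
5. ⊥bis P9·P3 via (45.725,18.86): [(51.3117, 6.1915) (54.0421, 0) (73.827, 0) (86.8669, 40) (46.9599, 40)]  |A|=1226.5202
6. ⊥bis P9·P4 via (46.18,29.395): [(51.3117, 6.1915) (54.0421, 0) (73.827, 0) (86.8669, 40) (46.9599, 40)]  |A|=1226.5202
7. ⊥bis P9·P5 via (54.335,18.995): [(48.5574, 27.5895) (67.1043, 0) (73.827, 0) (86.8669, 40) (46.9599, 40)]  |A|=1025.6442
8. ⊥bis P9·P6 via (53.42,17.285): [(48.5574, 27.5895) (67.1043, 0) (73.827, 0) (86.8669, 40) (46.9599, 40)]  |A|=1025.6442
9. ⊥bis P9·P7 via (65.285,29.675): [(65.0938, 2.9907) (67.1043, 0) (73.827, 0) (86.8669, 40) (65.359, 40)]  |A|=602.2115
10. ⊥bis P9·P8 via (40.335,24.115): [(65.0938, 2.9907) (67.1043, 0) (73.827, 0) (86.8669, 40) (65.359, 40)]  |A|=602.2115
11. canonical 5-gon: [(65.0938, 2.9907) (67.1043, 0) (73.827, 0) (86.8669, 40) (65.359, 40)]
12. shoelace: 602.2115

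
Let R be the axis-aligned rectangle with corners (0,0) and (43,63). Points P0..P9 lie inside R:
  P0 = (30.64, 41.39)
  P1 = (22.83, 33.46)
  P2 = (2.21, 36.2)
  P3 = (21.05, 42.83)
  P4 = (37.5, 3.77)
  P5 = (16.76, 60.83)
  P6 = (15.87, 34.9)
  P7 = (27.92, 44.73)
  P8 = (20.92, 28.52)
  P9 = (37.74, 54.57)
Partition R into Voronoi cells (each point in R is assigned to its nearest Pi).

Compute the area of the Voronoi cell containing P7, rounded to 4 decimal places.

1. box [0,43]×[0,63]: [(0, 0) (43, 0) (43, 63) (0, 63)]
2. ⊥bis P7·P0 via (29.28,43.06): [(0, 19.2152) (43, 54.2332) (43, 63) (0, 63)]  |A|=1129.8598
3. ⊥bis P7·P1 via (25.375,39.095): [(0, 50.5554) (24.755, 39.375) (43, 54.2332) (43, 63) (0, 63)]  |A|=741.9459
4. ⊥bis P7·P2 via (15.065,40.465): [(13.7825, 44.3307) (24.755, 39.375) (43, 54.2332) (43, 63) (7.5884, 63)]  |A|=585.3523
5. ⊥bis P7·P3 via (24.485,43.78): [(25.529, 40.0053) (43, 54.2332) (43, 63) (19.1694, 63)]  |A|=350.5717
6. ⊥bis P7·P4 via (32.71,24.25): [(25.529, 40.0053) (43, 54.2332) (43, 63) (19.1694, 63)]  |A|=350.5717
7. ⊥bis P7·P5 via (22.34,52.78): [(22.0513, 52.5799) (25.529, 40.0053) (43, 54.2332) (43, 63) (37.0839, 63)]  |A|=257.236
8. ⊥bis P7·P6 via (21.895,39.815): [(22.0513, 52.5799) (25.529, 40.0053) (43, 54.2332) (43, 63) (37.0839, 63)]  |A|=257.236
9. ⊥bis P7·P8 via (24.42,36.625): [(22.0513, 52.5799) (25.529, 40.0053) (43, 54.2332) (43, 63) (37.0839, 63)]  |A|=257.236
10. ⊥bis P7·P9 via (32.83,49.65): [(26.6795, 55.788) (22.0513, 52.5799) (25.529, 40.0053) (34.871, 47.6131)]  |A|=104.0224
11. canonical 4-gon: [(26.6795, 55.788) (22.0513, 52.5799) (25.529, 40.0053) (34.871, 47.6131)]
12. shoelace: 104.0224

Area of P7's cell: 104.0224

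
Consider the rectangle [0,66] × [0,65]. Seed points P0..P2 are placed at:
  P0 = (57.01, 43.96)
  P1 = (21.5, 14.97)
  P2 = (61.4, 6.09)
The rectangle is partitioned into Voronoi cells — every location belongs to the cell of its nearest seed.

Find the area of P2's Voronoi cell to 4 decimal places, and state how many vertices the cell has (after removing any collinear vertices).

Area of P2's cell: 593.4392 (4 vertices)

1. box [0,66]×[0,65]: [(0, 0) (66, 0) (66, 65) (0, 65)]
2. ⊥bis P2·P0 via (59.205,25.025): [(0, 18.1618) (0, 0) (66, 0) (66, 25.8127)]  |A|=1451.1579
3. ⊥bis P2·P1 via (41.45,10.53): [(44.2912, 23.2961) (39.1065, 0) (66, 0) (66, 25.8127)]  |A|=593.4392
4. canonical 4-gon: [(44.2912, 23.2961) (39.1065, 0) (66, 0) (66, 25.8127)]
5. shoelace: 593.4392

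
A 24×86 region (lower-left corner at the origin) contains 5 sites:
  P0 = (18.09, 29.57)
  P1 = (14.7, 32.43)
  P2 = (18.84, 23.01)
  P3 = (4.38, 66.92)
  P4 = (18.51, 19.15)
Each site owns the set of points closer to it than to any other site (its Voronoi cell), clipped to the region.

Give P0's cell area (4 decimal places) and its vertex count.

Area of P0's cell: 80.0139 (3 vertices)

1. box [0,24]×[0,86]: [(0, 0) (24, 0) (24, 86) (0, 86)]
2. ⊥bis P0·P1 via (16.395,31): [(0, 11.5668) (0, 0) (24, 0) (24, 40.0143)]  |A|=618.973
3. ⊥bis P0·P2 via (18.465,26.29): [(11.7762, 25.5253) (24, 26.9228) (24, 40.0143)]  |A|=80.0139
4. ⊥bis P0·P3 via (11.235,48.245): [(11.7762, 25.5253) (24, 26.9228) (24, 40.0143)]  |A|=80.0139
5. ⊥bis P0·P4 via (18.3,24.36): [(11.7762, 25.5253) (24, 26.9228) (24, 40.0143)]  |A|=80.0139
6. canonical 3-gon: [(11.7762, 25.5253) (24, 26.9228) (24, 40.0143)]
7. shoelace: 80.0139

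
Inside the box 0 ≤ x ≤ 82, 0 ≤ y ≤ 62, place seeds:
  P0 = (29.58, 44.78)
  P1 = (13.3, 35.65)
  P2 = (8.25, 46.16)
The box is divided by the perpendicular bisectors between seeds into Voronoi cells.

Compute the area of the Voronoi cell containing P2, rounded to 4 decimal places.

1. box [0,82]×[0,62]: [(0, 0) (82, 0) (82, 62) (0, 62)]
2. ⊥bis P2·P0 via (18.915,45.47): [(0, 0) (15.9732, 0) (19.9845, 62) (0, 62)]  |A|=1114.6872
3. ⊥bis P2·P1 via (10.775,40.905): [(0, 35.7277) (18.8713, 44.7953) (19.9845, 62) (0, 62)]  |A|=419.8108
4. canonical 4-gon: [(0, 35.7277) (18.8713, 44.7953) (19.9845, 62) (0, 62)]
5. shoelace: 419.8108

Area of P2's cell: 419.8108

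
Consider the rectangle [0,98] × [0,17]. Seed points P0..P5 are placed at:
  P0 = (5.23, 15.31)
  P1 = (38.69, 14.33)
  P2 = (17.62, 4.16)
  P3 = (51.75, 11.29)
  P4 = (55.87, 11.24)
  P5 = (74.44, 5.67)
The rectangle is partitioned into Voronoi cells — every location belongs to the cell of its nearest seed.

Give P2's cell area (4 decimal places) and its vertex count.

Area of P2's cell: 309.4169 (4 vertices)

1. box [0,98]×[0,17]: [(0, 0) (98, 0) (98, 17) (0, 17)]
2. ⊥bis P2·P0 via (11.425,9.735): [(2.6643, 0) (98, 0) (98, 17) (17.9629, 17)]  |A|=1490.6688
3. ⊥bis P2·P1 via (28.155,9.245): [(2.6643, 0) (32.6173, 0) (24.4118, 17) (17.9629, 17)]  |A|=309.4169
4. ⊥bis P2·P3 via (34.685,7.725): [(2.6643, 0) (32.6173, 0) (24.4118, 17) (17.9629, 17)]  |A|=309.4169
5. ⊥bis P2·P4 via (36.745,7.7): [(2.6643, 0) (32.6173, 0) (24.4118, 17) (17.9629, 17)]  |A|=309.4169
6. ⊥bis P2·P5 via (46.03,4.915): [(2.6643, 0) (32.6173, 0) (24.4118, 17) (17.9629, 17)]  |A|=309.4169
7. canonical 4-gon: [(2.6643, 0) (32.6173, 0) (24.4118, 17) (17.9629, 17)]
8. shoelace: 309.4169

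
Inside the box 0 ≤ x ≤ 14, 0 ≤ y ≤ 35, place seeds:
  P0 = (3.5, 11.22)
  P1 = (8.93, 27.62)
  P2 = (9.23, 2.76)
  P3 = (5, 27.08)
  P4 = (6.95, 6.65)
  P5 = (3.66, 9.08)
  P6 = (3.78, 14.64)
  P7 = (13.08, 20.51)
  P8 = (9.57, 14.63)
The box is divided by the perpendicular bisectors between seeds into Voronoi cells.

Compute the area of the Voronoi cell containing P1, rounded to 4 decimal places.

1. box [0,14]×[0,35]: [(0, 0) (14, 0) (14, 35) (0, 35)]
2. ⊥bis P1·P0 via (6.215,19.42): [(0, 21.4778) (14, 16.8424) (14, 35) (0, 35)]  |A|=221.7588
3. ⊥bis P1·P2 via (9.08,15.19): [(0, 21.4778) (14, 16.8424) (14, 35) (0, 35)]  |A|=221.7588
4. ⊥bis P1·P3 via (6.965,27.35): [(8.1423, 18.7819) (14, 16.8424) (14, 35) (5.9139, 35)]  |A|=118.7519
5. ⊥bis P1·P4 via (7.94,17.135): [(8.1423, 18.7819) (14, 16.8424) (14, 35) (5.9139, 35)]  |A|=118.7519
6. ⊥bis P1·P5 via (6.295,18.35): [(8.1423, 18.7819) (14, 16.8424) (14, 35) (5.9139, 35)]  |A|=118.7519
7. ⊥bis P1·P6 via (6.355,21.13): [(7.9041, 20.5154) (14, 18.0967) (14, 35) (5.9139, 35)]  |A|=110.0826
8. ⊥bis P1·P7 via (11.005,24.065): [(7.6828, 22.1259) (14, 25.8131) (14, 35) (5.9139, 35)]  |A|=81.0685
9. ⊥bis P1·P8 via (9.25,21.125): [(7.6828, 22.1259) (14, 25.8131) (14, 35) (5.9139, 35)]  |A|=81.0685
10. canonical 4-gon: [(7.6828, 22.1259) (14, 25.8131) (14, 35) (5.9139, 35)]
11. shoelace: 81.0685

Area of P1's cell: 81.0685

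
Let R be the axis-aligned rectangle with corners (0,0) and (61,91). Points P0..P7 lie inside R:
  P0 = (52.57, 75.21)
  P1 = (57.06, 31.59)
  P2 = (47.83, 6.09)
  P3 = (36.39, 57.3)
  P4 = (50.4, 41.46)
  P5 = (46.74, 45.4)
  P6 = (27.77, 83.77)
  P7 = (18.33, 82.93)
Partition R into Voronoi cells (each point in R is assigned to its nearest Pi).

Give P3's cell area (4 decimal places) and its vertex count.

Area of P3's cell: 1321.6210 (6 vertices)

1. box [0,61]×[0,91]: [(0, 0) (61, 0) (61, 91) (0, 91)]
2. ⊥bis P3·P0 via (44.48,66.255): [(0, 0) (61, 0) (61, 51.3307) (17.0892, 91) (0, 91)]  |A|=4680.0456
3. ⊥bis P3·P1 via (46.725,44.445): [(0, 6.8796) (58.3111, 53.7599) (17.0892, 91) (0, 91)]  |A|=2770.7794
4. ⊥bis P3·P2 via (42.11,31.695): [(0, 22.2879) (26.5397, 28.2167) (58.3111, 53.7599) (17.0892, 91) (0, 91)]  |A|=2566.3139
5. ⊥bis P3·P4 via (43.395,49.38): [(0, 22.2879) (17.0774, 26.1029) (53.3818, 58.213) (17.0892, 91) (0, 91)]  |A|=2319.0691
6. ⊥bis P3·P5 via (41.565,51.35): [(0, 22.2879) (10.9676, 24.738) (51.4561, 59.9528) (17.0892, 91) (0, 91)]  |A|=2176.6255
7. ⊥bis P3·P6 via (32.08,70.535): [(0, 60.0881) (0, 22.2879) (10.9676, 24.738) (51.4561, 59.9528) (37.7121, 72.3691)]  |A|=1434.5548
8. ⊥bis P3·P7 via (27.36,70.115): [(24.4125, 68.0381) (0, 50.836) (0, 22.2879) (10.9676, 24.738) (51.4561, 59.9528) (37.7121, 72.3691)]  |A|=1321.621
9. canonical 6-gon: [(24.4125, 68.0381) (0, 50.836) (0, 22.2879) (10.9676, 24.738) (51.4561, 59.9528) (37.7121, 72.3691)]
10. shoelace: 1321.621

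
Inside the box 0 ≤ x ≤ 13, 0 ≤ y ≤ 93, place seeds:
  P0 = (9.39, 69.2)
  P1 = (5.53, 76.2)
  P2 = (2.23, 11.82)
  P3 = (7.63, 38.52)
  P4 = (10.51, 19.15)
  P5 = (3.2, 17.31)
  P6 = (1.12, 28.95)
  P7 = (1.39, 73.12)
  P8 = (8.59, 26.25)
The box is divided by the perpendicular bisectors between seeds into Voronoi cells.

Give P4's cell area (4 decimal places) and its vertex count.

Area of P4's cell: 69.4001 (4 vertices)

1. box [0,13]×[0,93]: [(0, 0) (13, 0) (13, 93) (0, 93)]
2. ⊥bis P4·P0 via (9.95,44.175): [(0, 43.9523) (0, 0) (13, 0) (13, 44.2433)]  |A|=573.2714
3. ⊥bis P4·P1 via (8.02,47.675): [(0, 43.9523) (0, 0) (13, 0) (13, 44.2433)]  |A|=573.2714
4. ⊥bis P4·P2 via (6.37,15.485): [(0, 43.9523) (0, 22.6806) (13, 7.9957) (13, 44.2433)]  |A|=373.8754
5. ⊥bis P4·P3 via (9.07,28.835): [(0, 27.4864) (0, 22.6806) (13, 7.9957) (13, 29.4193)]  |A|=170.4915
6. ⊥bis P4·P5 via (6.855,18.23): [(4.3618, 28.135) (8.0131, 13.6289) (13, 7.9957) (13, 29.4193)]  |A|=118.4161
7. ⊥bis P4·P6 via (5.815,24.05): [(11.1283, 29.141) (5.4726, 23.7219) (8.0131, 13.6289) (13, 7.9957) (13, 29.4193)]  |A|=102.9269
8. ⊥bis P4·P7 via (5.95,46.135): [(11.1283, 29.141) (5.4726, 23.7219) (8.0131, 13.6289) (13, 7.9957) (13, 29.4193)]  |A|=102.9269
9. ⊥bis P4·P8 via (9.55,22.7): [(5.9733, 21.7328) (8.0131, 13.6289) (13, 7.9957) (13, 23.633)]  |A|=69.4001
10. canonical 4-gon: [(5.9733, 21.7328) (8.0131, 13.6289) (13, 7.9957) (13, 23.633)]
11. shoelace: 69.4001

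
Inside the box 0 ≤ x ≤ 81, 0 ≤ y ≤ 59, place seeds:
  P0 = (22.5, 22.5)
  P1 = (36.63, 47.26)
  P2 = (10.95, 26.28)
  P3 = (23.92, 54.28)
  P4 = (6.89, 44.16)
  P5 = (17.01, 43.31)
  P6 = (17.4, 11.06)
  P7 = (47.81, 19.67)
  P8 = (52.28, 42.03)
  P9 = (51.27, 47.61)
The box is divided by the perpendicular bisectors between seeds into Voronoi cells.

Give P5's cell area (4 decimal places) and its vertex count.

Area of P5's cell: 239.2061 (5 vertices)

1. box [0,81]×[0,59]: [(0, 0) (81, 0) (81, 59) (0, 59)]
2. ⊥bis P5·P0 via (19.755,32.905): [(0, 27.6933) (81, 49.0624) (81, 59) (0, 59)]  |A|=1670.394
3. ⊥bis P5·P1 via (26.82,45.285): [(0, 27.6933) (28.8304, 35.2992) (24.0588, 59) (0, 59)]  |A|=736.3981
4. ⊥bis P5·P2 via (13.98,34.795): [(0, 39.7697) (19.4887, 32.8348) (28.8304, 35.2992) (24.0588, 59) (0, 59)]  |A|=618.7217
5. ⊥bis P5·P3 via (20.465,48.795): [(0, 39.7697) (19.4887, 32.8348) (28.8304, 35.2992) (26.9337, 44.7204) (4.264, 59) (0, 59)]  |A|=477.3905
6. ⊥bis P5·P4 via (11.95,43.735): [(11.2798, 35.7558) (19.4887, 32.8348) (28.8304, 35.2992) (26.9337, 44.7204) (12.7815, 53.6348)]  |A|=239.2061
7. ⊥bis P5·P6 via (17.205,27.185): [(11.2798, 35.7558) (19.4887, 32.8348) (28.8304, 35.2992) (26.9337, 44.7204) (12.7815, 53.6348)]  |A|=239.2061
8. ⊥bis P5·P7 via (32.41,31.49): [(11.2798, 35.7558) (19.4887, 32.8348) (28.8304, 35.2992) (26.9337, 44.7204) (12.7815, 53.6348)]  |A|=239.2061
9. ⊥bis P5·P8 via (34.645,42.67): [(11.2798, 35.7558) (19.4887, 32.8348) (28.8304, 35.2992) (26.9337, 44.7204) (12.7815, 53.6348)]  |A|=239.2061
10. ⊥bis P5·P9 via (34.14,45.46): [(11.2798, 35.7558) (19.4887, 32.8348) (28.8304, 35.2992) (26.9337, 44.7204) (12.7815, 53.6348)]  |A|=239.2061
11. canonical 5-gon: [(11.2798, 35.7558) (19.4887, 32.8348) (28.8304, 35.2992) (26.9337, 44.7204) (12.7815, 53.6348)]
12. shoelace: 239.2061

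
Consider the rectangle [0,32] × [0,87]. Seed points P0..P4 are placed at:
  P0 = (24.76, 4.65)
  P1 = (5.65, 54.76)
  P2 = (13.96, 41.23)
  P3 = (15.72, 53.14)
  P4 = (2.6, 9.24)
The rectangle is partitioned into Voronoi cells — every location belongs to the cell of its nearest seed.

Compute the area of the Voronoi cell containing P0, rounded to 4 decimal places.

1. box [0,32]×[0,87]: [(0, 0) (32, 0) (32, 87) (0, 87)]
2. ⊥bis P0·P1 via (15.205,29.705): [(0, 23.9064) (0, 0) (32, 0) (32, 36.11)]  |A|=960.2618
3. ⊥bis P0·P2 via (19.36,22.94): [(0, 17.2241) (0, 0) (32, 0) (32, 26.6719)]  |A|=702.3354
4. ⊥bis P0·P3 via (20.24,28.895): [(0, 17.2241) (0, 0) (32, 0) (32, 26.6719)]  |A|=702.3354
5. ⊥bis P0·P4 via (13.68,6.945): [(16.8389, 22.1957) (12.2415, 0) (32, 0) (32, 26.6719)]  |A|=421.4645
6. canonical 4-gon: [(16.8389, 22.1957) (12.2415, 0) (32, 0) (32, 26.6719)]
7. shoelace: 421.4645

Area of P0's cell: 421.4645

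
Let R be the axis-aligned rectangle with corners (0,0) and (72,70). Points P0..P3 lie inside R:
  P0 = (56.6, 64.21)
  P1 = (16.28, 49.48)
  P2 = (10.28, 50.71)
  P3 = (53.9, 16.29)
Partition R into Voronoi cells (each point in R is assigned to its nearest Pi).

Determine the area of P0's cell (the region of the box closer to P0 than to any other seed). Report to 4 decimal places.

Area of P0's cell: 1042.4462

1. box [0,72]×[0,70]: [(0, 0) (72, 0) (72, 70) (0, 70)]
2. ⊥bis P0·P1 via (36.44,56.845): [(57.207, 0) (72, 0) (72, 70) (31.6341, 70)]  |A|=1930.5596
3. ⊥bis P0·P2 via (33.44,57.46): [(57.207, 0) (72, 0) (72, 70) (31.6341, 70)]  |A|=1930.5596
4. ⊥bis P0·P3 via (55.25,40.25): [(42.2347, 40.9833) (72, 39.3062) (72, 70) (31.6341, 70)]  |A|=1042.4462
5. canonical 4-gon: [(42.2347, 40.9833) (72, 39.3062) (72, 70) (31.6341, 70)]
6. shoelace: 1042.4462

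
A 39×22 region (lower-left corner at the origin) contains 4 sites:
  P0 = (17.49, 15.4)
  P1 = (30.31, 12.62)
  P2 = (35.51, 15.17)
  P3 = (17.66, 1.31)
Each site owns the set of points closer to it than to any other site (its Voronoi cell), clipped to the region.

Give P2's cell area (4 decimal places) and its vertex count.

1. box [0,39]×[0,22]: [(0, 0) (39, 0) (39, 22) (0, 22)]
2. ⊥bis P2·P0 via (26.5,15.285): [(26.3049, 0) (39, 0) (39, 22) (26.5857, 22)]  |A|=276.2032
3. ⊥bis P2·P1 via (32.91,13.895): [(39, 1.4762) (39, 22) (28.9354, 22)]  |A|=103.2817
4. ⊥bis P2·P3 via (26.585,8.24): [(39, 1.4762) (39, 22) (28.9354, 22)]  |A|=103.2817
5. canonical 3-gon: [(39, 1.4762) (39, 22) (28.9354, 22)]
6. shoelace: 103.2817

Area of P2's cell: 103.2817 (3 vertices)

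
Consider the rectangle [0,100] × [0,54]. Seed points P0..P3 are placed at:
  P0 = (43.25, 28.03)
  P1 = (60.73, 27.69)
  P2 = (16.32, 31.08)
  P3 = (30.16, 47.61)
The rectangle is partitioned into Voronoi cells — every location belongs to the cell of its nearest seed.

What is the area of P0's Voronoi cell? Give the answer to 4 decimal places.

Area of P0's cell: 946.9989

1. box [0,100]×[0,54]: [(0, 0) (100, 0) (100, 54) (0, 54)]
2. ⊥bis P0·P1 via (51.99,27.86): [(0, 0) (51.4481, 0) (52.4984, 54) (0, 54)]  |A|=2806.5567
3. ⊥bis P0·P2 via (29.785,29.555): [(26.4377, 0) (51.4481, 0) (52.4984, 54) (32.5536, 54)]  |A|=1213.7927
4. ⊥bis P0·P3 via (36.705,37.82): [(30.2309, 33.4918) (26.4377, 0) (51.4481, 0) (52.3877, 48.3045)]  |A|=946.9989
5. canonical 4-gon: [(30.2309, 33.4918) (26.4377, 0) (51.4481, 0) (52.3877, 48.3045)]
6. shoelace: 946.9989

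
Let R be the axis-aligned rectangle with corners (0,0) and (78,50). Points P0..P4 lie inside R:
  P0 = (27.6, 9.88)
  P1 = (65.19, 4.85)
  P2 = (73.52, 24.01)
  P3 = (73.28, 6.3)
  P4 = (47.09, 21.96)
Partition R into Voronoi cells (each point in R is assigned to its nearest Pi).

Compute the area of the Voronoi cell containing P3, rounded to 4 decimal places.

Area of P3's cell: 138.3646

1. box [0,78]×[0,50]: [(0, 0) (78, 0) (78, 50) (0, 50)]
2. ⊥bis P3·P0 via (50.44,8.09): [(49.806, 0) (78, 0) (78, 50) (53.7245, 50)]  |A|=1311.7371
3. ⊥bis P3·P1 via (69.235,5.575): [(70.2342, 0) (78, 0) (78, 50) (61.2725, 50)]  |A|=612.3307
4. ⊥bis P3·P2 via (73.4,15.155): [(67.5036, 15.2349) (70.2342, 0) (78, 0) (78, 15.0927)]  |A|=138.3646
5. ⊥bis P3·P4 via (60.185,14.13): [(67.5036, 15.2349) (70.2342, 0) (78, 0) (78, 15.0927)]  |A|=138.3646
6. canonical 4-gon: [(67.5036, 15.2349) (70.2342, 0) (78, 0) (78, 15.0927)]
7. shoelace: 138.3646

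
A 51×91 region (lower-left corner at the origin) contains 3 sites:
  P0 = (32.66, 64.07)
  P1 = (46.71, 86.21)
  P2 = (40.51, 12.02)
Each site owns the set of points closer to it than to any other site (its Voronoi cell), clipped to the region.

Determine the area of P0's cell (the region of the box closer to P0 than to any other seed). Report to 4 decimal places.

1. box [0,51]×[0,91]: [(0, 0) (51, 0) (51, 91) (0, 91)]
2. ⊥bis P0·P1 via (39.685,75.14): [(0, 0) (51, 0) (51, 67.9595) (14.6928, 91) (0, 91)]  |A|=4222.7324
3. ⊥bis P0·P2 via (36.585,38.045): [(0, 32.5274) (51, 40.219) (51, 67.9595) (14.6928, 91) (0, 91)]  |A|=2367.6993
4. canonical 5-gon: [(0, 32.5274) (51, 40.219) (51, 67.9595) (14.6928, 91) (0, 91)]
5. shoelace: 2367.6993

Area of P0's cell: 2367.6993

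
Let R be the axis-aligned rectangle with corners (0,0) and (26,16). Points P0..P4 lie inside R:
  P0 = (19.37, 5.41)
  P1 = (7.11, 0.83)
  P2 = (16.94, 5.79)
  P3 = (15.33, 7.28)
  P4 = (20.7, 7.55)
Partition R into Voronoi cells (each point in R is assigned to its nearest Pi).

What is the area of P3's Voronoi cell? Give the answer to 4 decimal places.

1. box [0,26]×[0,16]: [(0, 0) (26, 0) (26, 16) (0, 16)]
2. ⊥bis P3·P0 via (17.35,6.345): [(0, 0) (14.4131, 0) (21.819, 16) (0, 16)]  |A|=289.8568
3. ⊥bis P3·P1 via (11.22,4.055): [(14.4018, 0) (14.4131, 0) (21.819, 16) (1.8471, 16)]  |A|=159.8653
4. ⊥bis P3·P2 via (16.135,6.535): [(12.4221, 2.5231) (18.7417, 9.3516) (21.819, 16) (1.8471, 16)]  |A|=145.081
5. ⊥bis P3·P4 via (18.015,7.415): [(12.4221, 2.5231) (17.9601, 8.5071) (17.5834, 16) (1.8471, 16)]  |A|=127.9135
6. canonical 4-gon: [(12.4221, 2.5231) (17.9601, 8.5071) (17.5834, 16) (1.8471, 16)]
7. shoelace: 127.9135

Area of P3's cell: 127.9135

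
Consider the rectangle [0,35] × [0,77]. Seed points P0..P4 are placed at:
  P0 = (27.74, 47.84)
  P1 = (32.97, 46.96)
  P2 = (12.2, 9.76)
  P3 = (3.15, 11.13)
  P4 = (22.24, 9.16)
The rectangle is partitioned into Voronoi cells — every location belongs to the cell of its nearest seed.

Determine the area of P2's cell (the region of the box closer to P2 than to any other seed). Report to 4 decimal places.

1. box [0,35]×[0,77]: [(0, 0) (35, 0) (35, 77) (0, 77)]
2. ⊥bis P2·P0 via (19.97,28.8): [(0, 36.9495) (0, 0) (35, 0) (35, 22.6664)]  |A|=1043.2792
3. ⊥bis P2·P1 via (22.585,28.36): [(26.7592, 26.0294) (0, 36.9495) (0, 0) (35, 0) (35, 21.4283)]  |A|=1038.1776
4. ⊥bis P2·P3 via (7.675,10.445): [(26.7592, 26.0294) (11.0073, 32.4576) (6.0938, 0) (35, 0) (35, 21.4283)]  |A|=735.9251
5. ⊥bis P2·P4 via (17.22,9.46): [(18.4137, 29.4351) (11.0073, 32.4576) (6.0938, 0) (16.6547, 0)]  |A|=283.0526
6. canonical 4-gon: [(18.4137, 29.4351) (11.0073, 32.4576) (6.0938, 0) (16.6547, 0)]
7. shoelace: 283.0526

Area of P2's cell: 283.0526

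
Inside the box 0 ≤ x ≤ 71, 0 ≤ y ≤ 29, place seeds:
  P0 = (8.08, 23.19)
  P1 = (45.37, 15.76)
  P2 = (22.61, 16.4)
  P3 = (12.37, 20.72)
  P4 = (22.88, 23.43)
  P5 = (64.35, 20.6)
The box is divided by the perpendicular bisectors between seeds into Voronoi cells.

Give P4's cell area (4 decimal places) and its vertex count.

1. box [0,71]×[0,29]: [(0, 0) (71, 0) (71, 29) (0, 29)]
2. ⊥bis P4·P0 via (15.48,23.31): [(15.858, 0) (71, 0) (71, 29) (15.3877, 29)]  |A|=1605.9369
3. ⊥bis P4·P1 via (34.125,19.595): [(15.858, 0) (27.4423, 0) (37.3325, 29) (15.3877, 29)]  |A|=486.1715
4. ⊥bis P4·P2 via (22.745,19.915): [(15.5306, 20.1921) (34.0856, 19.4794) (37.3325, 29) (15.3877, 29)]  |A|=186.1278
5. ⊥bis P4·P3 via (17.625,22.075): [(18.1363, 20.092) (34.0856, 19.4794) (37.3325, 29) (15.8394, 29)]  |A|=172.6476
6. ⊥bis P4·P5 via (43.615,22.015): [(18.1363, 20.092) (34.0856, 19.4794) (37.3325, 29) (15.8394, 29)]  |A|=172.6476
7. canonical 4-gon: [(18.1363, 20.092) (34.0856, 19.4794) (37.3325, 29) (15.8394, 29)]
8. shoelace: 172.6476

Area of P4's cell: 172.6476 (4 vertices)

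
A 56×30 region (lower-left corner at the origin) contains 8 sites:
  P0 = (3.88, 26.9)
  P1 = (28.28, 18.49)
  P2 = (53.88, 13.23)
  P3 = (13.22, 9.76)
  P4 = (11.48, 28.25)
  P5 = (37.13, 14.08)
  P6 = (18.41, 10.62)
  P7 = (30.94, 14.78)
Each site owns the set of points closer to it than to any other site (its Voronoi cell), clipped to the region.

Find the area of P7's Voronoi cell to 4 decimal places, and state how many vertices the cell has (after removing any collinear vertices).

Area of P7's cell: 117.2448 (4 vertices)

1. box [0,56]×[0,30]: [(0, 0) (56, 0) (56, 30) (0, 30)]
2. ⊥bis P7·P0 via (17.41,20.84): [(8.0759, 0) (56, 0) (56, 30) (21.5127, 30)]  |A|=1236.171
3. ⊥bis P7·P1 via (29.61,16.635): [(8.8646, 1.761) (8.0759, 0) (56, 0) (56, 30) (48.2507, 30)]  |A|=858.6438
4. ⊥bis P7·P2 via (42.41,14.005): [(43.2484, 26.4135) (8.8646, 1.761) (8.0759, 0) (41.4637, 0)]  |A|=461.4964
5. ⊥bis P7·P3 via (22.08,12.27): [(43.2484, 26.4135) (22.3234, 11.4107) (25.556, 0) (41.4637, 0)]  |A|=353.7216
6. ⊥bis P7·P4 via (21.21,21.515): [(43.2484, 26.4135) (22.3234, 11.4107) (25.556, 0) (41.4637, 0)]  |A|=353.7216
7. ⊥bis P7·P5 via (34.035,14.43): [(34.6968, 20.2821) (22.3234, 11.4107) (25.556, 0) (32.4032, 0)]  |A|=154.3703
8. ⊥bis P7·P6 via (24.675,12.7): [(34.6968, 20.2821) (24.5686, 13.0204) (28.8914, 0) (32.4032, 0)]  |A|=117.2448
9. canonical 4-gon: [(34.6968, 20.2821) (24.5686, 13.0204) (28.8914, 0) (32.4032, 0)]
10. shoelace: 117.2448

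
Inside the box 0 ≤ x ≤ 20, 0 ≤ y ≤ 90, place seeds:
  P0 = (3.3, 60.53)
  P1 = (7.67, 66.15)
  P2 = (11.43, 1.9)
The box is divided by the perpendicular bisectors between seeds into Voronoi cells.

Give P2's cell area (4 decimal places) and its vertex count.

Area of P2's cell: 631.6077 (4 vertices)

1. box [0,20]×[0,90]: [(0, 0) (20, 0) (20, 90) (0, 90)]
2. ⊥bis P2·P0 via (7.365,31.215): [(0, 30.1937) (0, 0) (20, 0) (20, 32.967)]  |A|=631.6077
3. ⊥bis P2·P1 via (9.55,34.025): [(0, 30.1937) (0, 0) (20, 0) (20, 32.967)]  |A|=631.6077
4. canonical 4-gon: [(0, 30.1937) (0, 0) (20, 0) (20, 32.967)]
5. shoelace: 631.6077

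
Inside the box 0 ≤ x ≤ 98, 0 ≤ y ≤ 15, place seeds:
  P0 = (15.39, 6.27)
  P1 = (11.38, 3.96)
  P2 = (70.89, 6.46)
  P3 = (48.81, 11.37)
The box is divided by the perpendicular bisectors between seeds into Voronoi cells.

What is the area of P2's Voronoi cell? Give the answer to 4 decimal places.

Area of P2's cell: 576.9699

1. box [0,98]×[0,15]: [(0, 0) (98, 0) (98, 15) (0, 15)]
2. ⊥bis P2·P0 via (43.14,6.365): [(43.1618, 0) (98, 0) (98, 15) (43.1104, 15)]  |A|=822.9583
3. ⊥bis P2·P1 via (41.135,5.21): [(43.1618, 0) (98, 0) (98, 15) (43.1104, 15)]  |A|=822.9583
4. ⊥bis P2·P3 via (59.85,8.915): [(57.8675, 0) (98, 0) (98, 15) (61.2031, 15)]  |A|=576.9699
5. canonical 4-gon: [(57.8675, 0) (98, 0) (98, 15) (61.2031, 15)]
6. shoelace: 576.9699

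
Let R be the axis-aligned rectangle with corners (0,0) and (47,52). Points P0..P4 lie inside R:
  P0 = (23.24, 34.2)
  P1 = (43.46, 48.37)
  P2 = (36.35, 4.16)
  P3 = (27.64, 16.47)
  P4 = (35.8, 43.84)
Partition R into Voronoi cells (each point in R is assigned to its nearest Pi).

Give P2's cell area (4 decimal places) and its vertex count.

Area of P2's cell: 309.6175 (3 vertices)

1. box [0,47]×[0,52]: [(0, 0) (47, 0) (47, 52) (0, 52)]
2. ⊥bis P2·P0 via (29.795,19.18): [(0, 6.1769) (0, 0) (47, 0) (47, 26.6886)]  |A|=772.3392
3. ⊥bis P2·P1 via (39.905,26.265): [(44.3803, 25.5453) (0, 6.1769) (0, 0) (47, 0) (47, 25.124)]  |A|=770.2897
4. ⊥bis P2·P3 via (31.995,10.315): [(17.4166, 0) (47, 0) (47, 20.9319)]  |A|=309.6175
5. ⊥bis P2·P4 via (36.075,24): [(17.4166, 0) (47, 0) (47, 20.9319)]  |A|=309.6175
6. canonical 3-gon: [(17.4166, 0) (47, 0) (47, 20.9319)]
7. shoelace: 309.6175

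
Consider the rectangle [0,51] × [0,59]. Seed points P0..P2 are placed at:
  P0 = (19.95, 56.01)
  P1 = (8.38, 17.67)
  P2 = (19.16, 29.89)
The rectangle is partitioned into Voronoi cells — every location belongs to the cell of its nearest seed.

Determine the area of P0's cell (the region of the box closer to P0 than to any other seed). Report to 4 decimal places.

1. box [0,51]×[0,59]: [(0, 0) (51, 0) (51, 59) (0, 59)]
2. ⊥bis P0·P1 via (14.165,36.84): [(0, 41.1146) (51, 25.7242) (51, 59) (0, 59)]  |A|=1304.6108
3. ⊥bis P0·P2 via (19.555,42.95): [(0, 43.5414) (51, 41.9989) (51, 59) (0, 59)]  |A|=827.7201
4. canonical 4-gon: [(0, 43.5414) (51, 41.9989) (51, 59) (0, 59)]
5. shoelace: 827.7201

Area of P0's cell: 827.7201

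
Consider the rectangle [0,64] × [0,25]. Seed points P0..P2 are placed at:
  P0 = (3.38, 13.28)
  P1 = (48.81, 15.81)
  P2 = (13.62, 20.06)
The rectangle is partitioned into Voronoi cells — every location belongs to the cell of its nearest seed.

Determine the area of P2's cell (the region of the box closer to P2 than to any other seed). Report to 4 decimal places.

Area of P2's cell: 482.4401

1. box [0,64]×[0,25]: [(0, 0) (64, 0) (64, 25) (0, 25)]
2. ⊥bis P2·P0 via (8.5,16.67): [(19.5374, 0) (64, 0) (64, 25) (2.9846, 25)]  |A|=1318.4751
3. ⊥bis P2·P1 via (31.215,17.935): [(19.5374, 0) (29.0489, 0) (32.0683, 25) (2.9846, 25)]  |A|=482.4401
4. canonical 4-gon: [(19.5374, 0) (29.0489, 0) (32.0683, 25) (2.9846, 25)]
5. shoelace: 482.4401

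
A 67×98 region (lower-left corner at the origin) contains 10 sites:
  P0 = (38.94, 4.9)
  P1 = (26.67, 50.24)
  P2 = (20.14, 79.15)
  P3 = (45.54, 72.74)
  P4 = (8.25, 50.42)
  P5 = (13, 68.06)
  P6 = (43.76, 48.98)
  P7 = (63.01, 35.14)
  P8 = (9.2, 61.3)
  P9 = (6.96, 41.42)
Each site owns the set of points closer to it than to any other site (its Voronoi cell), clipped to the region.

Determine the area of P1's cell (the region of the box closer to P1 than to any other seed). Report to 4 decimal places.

Area of P1's cell: 553.4603

1. box [0,67]×[0,98]: [(0, 0) (67, 0) (67, 98) (0, 98)]
2. ⊥bis P1·P0 via (32.805,27.57): [(0, 18.6922) (67, 36.8239) (67, 98) (0, 98)]  |A|=4706.2085
3. ⊥bis P1·P2 via (23.405,64.695): [(0, 59.4084) (0, 18.6922) (67, 36.8239) (67, 74.542)]  |A|=2627.5464
4. ⊥bis P1·P3 via (36.105,61.49): [(30.3996, 66.2749) (0, 59.4084) (0, 18.6922) (65.8781, 36.5203)]  |A|=1915.2225
5. ⊥bis P1·P4 via (17.46,50.33): [(30.3996, 66.2749) (17.5875, 63.381) (17.1963, 23.3459) (65.8781, 36.5203)]  |A|=1213.8566
6. ⊥bis P1·P5 via (19.835,59.15): [(30.3996, 66.2749) (28.5901, 65.8662) (17.5289, 57.381) (17.1963, 23.3459) (65.8781, 36.5203)]  |A|=1180.9216
7. ⊥bis P1·P6 via (35.215,49.61): [(36.0917, 61.5012) (30.3996, 66.2749) (28.5901, 65.8662) (17.5289, 57.381) (17.1963, 23.3459) (33.606, 27.7868)]  |A|=647.7598
8. ⊥bis P1·P7 via (44.84,42.69): [(36.0917, 61.5012) (30.3996, 66.2749) (28.5901, 65.8662) (17.5289, 57.381) (17.1963, 23.3459) (33.606, 27.7868)]  |A|=647.7598
9. ⊥bis P1·P8 via (17.935,55.77): [(36.0917, 61.5012) (30.3996, 66.2749) (28.5901, 65.8662) (20.3013, 59.5077) (17.5065, 55.0932) (17.1963, 23.3459) (33.606, 27.7868)]  |A|=644.6124
10. ⊥bis P1·P9 via (16.815,45.83): [(36.0917, 61.5012) (30.3996, 66.2749) (28.5901, 65.8662) (20.3013, 59.5077) (17.5065, 55.0932) (17.4032, 44.5156) (25.8307, 25.6826) (33.606, 27.7868)]  |A|=553.4603
11. canonical 8-gon: [(36.0917, 61.5012) (30.3996, 66.2749) (28.5901, 65.8662) (20.3013, 59.5077) (17.5065, 55.0932) (17.4032, 44.5156) (25.8307, 25.6826) (33.606, 27.7868)]
12. shoelace: 553.4603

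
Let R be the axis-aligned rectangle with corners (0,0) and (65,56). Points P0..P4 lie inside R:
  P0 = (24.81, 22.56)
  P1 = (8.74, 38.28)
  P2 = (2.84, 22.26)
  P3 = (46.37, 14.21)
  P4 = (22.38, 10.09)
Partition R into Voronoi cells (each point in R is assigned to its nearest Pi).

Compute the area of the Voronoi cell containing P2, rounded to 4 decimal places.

Area of P2's cell: 310.4125

1. box [0,65]×[0,56]: [(0, 0) (65, 0) (65, 56) (0, 56)]
2. ⊥bis P2·P0 via (13.825,22.41): [(0, 0) (14.131, 0) (13.3663, 56) (0, 56)]  |A|=769.9254
3. ⊥bis P2·P1 via (5.79,30.27): [(0, 32.4024) (0, 0) (14.131, 0) (13.7577, 27.3356)]  |A|=416.0314
4. ⊥bis P2·P3 via (24.605,18.235): [(0, 32.4024) (0, 0) (14.131, 0) (13.7577, 27.3356)]  |A|=416.0314
5. ⊥bis P2·P4 via (12.61,16.175): [(0, 32.4024) (0, 0) (2.5358, 0) (13.8822, 18.2177) (13.7577, 27.3356)]  |A|=310.4125
6. canonical 5-gon: [(0, 32.4024) (0, 0) (2.5358, 0) (13.8822, 18.2177) (13.7577, 27.3356)]
7. shoelace: 310.4125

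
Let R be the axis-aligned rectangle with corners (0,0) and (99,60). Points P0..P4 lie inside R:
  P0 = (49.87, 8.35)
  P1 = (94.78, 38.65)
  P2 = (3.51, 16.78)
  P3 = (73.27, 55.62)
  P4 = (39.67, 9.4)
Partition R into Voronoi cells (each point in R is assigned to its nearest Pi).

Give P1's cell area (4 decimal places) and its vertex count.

Area of P1's cell: 1125.7361 (5 vertices)

1. box [0,99]×[0,60]: [(0, 0) (99, 0) (99, 60) (0, 60)]
2. ⊥bis P1·P0 via (72.325,23.5): [(88.18, 0) (99, 0) (99, 60) (47.6991, 60)]  |A|=1863.6263
3. ⊥bis P1·P2 via (49.145,27.715): [(88.18, 0) (99, 0) (99, 60) (47.6991, 60)]  |A|=1863.6263
4. ⊥bis P1·P3 via (84.025,47.135): [(69.1229, 28.2461) (88.18, 0) (99, 0) (99, 60) (94.1747, 60)]  |A|=1125.7361
5. ⊥bis P1·P4 via (67.225,24.025): [(69.1229, 28.2461) (88.18, 0) (99, 0) (99, 60) (94.1747, 60)]  |A|=1125.7361
6. canonical 5-gon: [(69.1229, 28.2461) (88.18, 0) (99, 0) (99, 60) (94.1747, 60)]
7. shoelace: 1125.7361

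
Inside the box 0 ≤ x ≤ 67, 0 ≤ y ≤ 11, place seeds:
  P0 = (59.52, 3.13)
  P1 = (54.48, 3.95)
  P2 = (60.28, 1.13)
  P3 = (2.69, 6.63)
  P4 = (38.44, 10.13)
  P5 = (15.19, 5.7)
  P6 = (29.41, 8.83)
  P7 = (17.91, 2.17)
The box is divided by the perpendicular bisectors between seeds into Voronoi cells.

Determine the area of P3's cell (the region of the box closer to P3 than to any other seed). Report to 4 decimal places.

Area of P3's cell: 97.7958

1. box [0,67]×[0,11]: [(0, 0) (67, 0) (67, 11) (0, 11)]
2. ⊥bis P3·P0 via (31.105,4.88): [(0, 0) (30.8045, 0) (31.4819, 11) (0, 11)]  |A|=342.575
3. ⊥bis P3·P1 via (28.585,5.29): [(0, 0) (28.3113, 0) (28.8805, 11) (0, 11)]  |A|=314.5545
4. ⊥bis P3·P2 via (31.485,3.88): [(0, 0) (28.3113, 0) (28.8805, 11) (0, 11)]  |A|=314.5545
5. ⊥bis P3·P4 via (20.565,8.38): [(0, 0) (21.3854, 0) (20.3085, 11) (0, 11)]  |A|=229.3165
6. ⊥bis P3·P5 via (8.94,6.165): [(0, 0) (8.4813, 0) (9.2997, 11) (0, 11)]  |A|=97.7958
7. ⊥bis P3·P6 via (16.05,7.73): [(0, 0) (8.4813, 0) (9.2997, 11) (0, 11)]  |A|=97.7958
8. ⊥bis P3·P7 via (10.3,4.4): [(0, 0) (8.4813, 0) (9.2997, 11) (0, 11)]  |A|=97.7958
9. canonical 4-gon: [(0, 0) (8.4813, 0) (9.2997, 11) (0, 11)]
10. shoelace: 97.7958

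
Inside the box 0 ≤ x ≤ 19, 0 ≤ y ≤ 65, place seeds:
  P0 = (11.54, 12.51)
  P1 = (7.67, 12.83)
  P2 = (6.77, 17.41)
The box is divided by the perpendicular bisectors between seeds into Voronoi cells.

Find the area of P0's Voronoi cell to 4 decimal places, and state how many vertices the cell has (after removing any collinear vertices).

Area of P0's cell: 193.9291 (4 vertices)

1. box [0,19]×[0,65]: [(0, 0) (19, 0) (19, 65) (0, 65)]
2. ⊥bis P0·P1 via (9.605,12.67): [(8.5574, 0) (19, 0) (19, 65) (13.932, 65)]  |A|=504.0952
3. ⊥bis P0·P2 via (9.155,14.96): [(9.8503, 15.6369) (8.5574, 0) (19, 0) (19, 24.5438)]  |A|=193.9291
4. canonical 4-gon: [(9.8503, 15.6369) (8.5574, 0) (19, 0) (19, 24.5438)]
5. shoelace: 193.9291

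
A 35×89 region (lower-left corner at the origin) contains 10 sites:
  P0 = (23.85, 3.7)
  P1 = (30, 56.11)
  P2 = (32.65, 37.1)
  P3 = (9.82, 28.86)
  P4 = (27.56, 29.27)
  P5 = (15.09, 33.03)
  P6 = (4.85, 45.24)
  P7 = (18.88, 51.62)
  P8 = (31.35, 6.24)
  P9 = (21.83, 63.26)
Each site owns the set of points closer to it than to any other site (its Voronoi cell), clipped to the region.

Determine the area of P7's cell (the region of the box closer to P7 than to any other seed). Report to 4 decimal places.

Area of P7's cell: 238.8445

1. box [0,35]×[0,89]: [(0, 0) (35, 0) (35, 89) (0, 89)]
2. ⊥bis P7·P0 via (21.365,27.66): [(0, 25.4441) (35, 29.0741) (35, 89) (0, 89)]  |A|=2160.93
3. ⊥bis P7·P1 via (24.44,53.865): [(0, 25.4441) (34.4721, 29.0194) (10.2533, 89) (0, 89)]  |A|=1402.9509
4. ⊥bis P7·P2 via (25.765,44.36): [(0, 25.4441) (6.5334, 26.1217) (27.5821, 46.0832) (10.2533, 89) (0, 89)]  |A|=1154.5977
5. ⊥bis P7·P3 via (14.35,40.24): [(0, 45.9523) (19.3302, 38.2576) (27.5821, 46.0832) (10.2533, 89) (0, 89)]  |A|=921.0765
6. ⊥bis P7·P4 via (23.22,40.445): [(0, 45.9523) (18.4696, 38.6001) (20.5387, 39.4037) (27.5821, 46.0832) (10.2533, 89) (0, 89)]  |A|=920.3764
7. ⊥bis P7·P5 via (16.985,42.325): [(0, 45.9523) (0.847, 45.6151) (22.4453, 41.2118) (27.5821, 46.0832) (10.2533, 89) (0, 89)]  |A|=882.3148
8. ⊥bis P7·P6 via (11.865,48.43): [(0, 74.5218) (14.4017, 42.8517) (22.4453, 41.2118) (27.5821, 46.0832) (10.2533, 89) (0, 89)]  |A|=675.4749
9. ⊥bis P7·P8 via (25.115,28.93): [(0, 74.5218) (14.4017, 42.8517) (22.4453, 41.2118) (27.5821, 46.0832) (10.2533, 89) (0, 89)]  |A|=675.4749
10. ⊥bis P7·P9 via (20.355,57.44): [(6.1282, 61.0456) (14.4017, 42.8517) (22.4453, 41.2118) (27.5821, 46.0832) (23.2976, 56.6942)]  |A|=238.8445
11. canonical 5-gon: [(6.1282, 61.0456) (14.4017, 42.8517) (22.4453, 41.2118) (27.5821, 46.0832) (23.2976, 56.6942)]
12. shoelace: 238.8445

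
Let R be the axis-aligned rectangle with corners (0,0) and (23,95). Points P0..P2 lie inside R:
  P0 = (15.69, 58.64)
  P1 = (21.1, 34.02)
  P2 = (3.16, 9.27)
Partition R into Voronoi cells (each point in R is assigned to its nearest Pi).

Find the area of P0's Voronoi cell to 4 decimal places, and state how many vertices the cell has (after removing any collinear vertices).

1. box [0,23]×[0,95]: [(0, 0) (23, 0) (23, 95) (0, 95)]
2. ⊥bis P0·P1 via (18.395,46.33): [(0, 42.2879) (23, 47.3419) (23, 95) (0, 95)]  |A|=1154.2575
3. ⊥bis P0·P2 via (9.425,33.955): [(0, 42.2879) (23, 47.3419) (23, 95) (0, 95)]  |A|=1154.2575
4. canonical 4-gon: [(0, 42.2879) (23, 47.3419) (23, 95) (0, 95)]
5. shoelace: 1154.2575

Area of P0's cell: 1154.2575 (4 vertices)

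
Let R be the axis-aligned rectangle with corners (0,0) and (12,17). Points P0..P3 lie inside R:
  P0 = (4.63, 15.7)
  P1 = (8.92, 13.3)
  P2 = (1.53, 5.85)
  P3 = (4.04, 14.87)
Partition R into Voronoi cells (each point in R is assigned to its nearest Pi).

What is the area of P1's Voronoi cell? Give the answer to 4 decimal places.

1. box [0,12]×[0,17]: [(0, 0) (12, 0) (12, 17) (0, 17)]
2. ⊥bis P1·P0 via (6.775,14.5): [(0, 2.3897) (0, 0) (12, 0) (12, 17) (8.1736, 17)]  |A|=144.2906
3. ⊥bis P1·P2 via (5.225,9.575): [(4.4499, 10.3439) (12, 2.8546) (12, 17) (8.1736, 17)]  |A|=66.1343
4. ⊥bis P1·P3 via (6.48,14.085): [(6.395, 13.8207) (5.0764, 9.7224) (12, 2.8546) (12, 17) (8.1736, 17)]  |A|=64.4407
5. canonical 5-gon: [(6.395, 13.8207) (5.0764, 9.7224) (12, 2.8546) (12, 17) (8.1736, 17)]
6. shoelace: 64.4407

Area of P1's cell: 64.4407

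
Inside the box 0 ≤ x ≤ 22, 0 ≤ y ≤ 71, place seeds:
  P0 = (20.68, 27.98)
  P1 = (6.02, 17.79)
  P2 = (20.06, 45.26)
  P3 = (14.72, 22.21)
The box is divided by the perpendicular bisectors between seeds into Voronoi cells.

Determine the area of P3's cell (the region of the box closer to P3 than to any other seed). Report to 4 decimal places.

1. box [0,22]×[0,71]: [(0, 0) (22, 0) (22, 71) (0, 71)]
2. ⊥bis P3·P0 via (17.7,25.095): [(0, 43.3778) (0, 0) (22, 0) (22, 20.6534)]  |A|=704.3437
3. ⊥bis P3·P1 via (10.37,20): [(0, 43.3778) (0, 40.4115) (20.5309, 0) (22, 0) (22, 20.6534)]  |A|=289.5007
4. ⊥bis P3·P2 via (17.39,33.735): [(7.0066, 36.1405) (1.5247, 37.4105) (20.5309, 0) (22, 0) (22, 20.6534)]  |A|=271.8513
5. canonical 5-gon: [(7.0066, 36.1405) (1.5247, 37.4105) (20.5309, 0) (22, 0) (22, 20.6534)]
6. shoelace: 271.8513

Area of P3's cell: 271.8513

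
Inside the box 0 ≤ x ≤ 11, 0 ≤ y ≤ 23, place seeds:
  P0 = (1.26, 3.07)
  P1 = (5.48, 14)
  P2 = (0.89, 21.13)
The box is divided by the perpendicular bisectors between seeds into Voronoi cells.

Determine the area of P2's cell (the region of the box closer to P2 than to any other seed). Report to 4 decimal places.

Area of P2's cell: 43.3917

1. box [0,11]×[0,23]: [(0, 0) (11, 0) (11, 23) (0, 23)]
2. ⊥bis P2·P0 via (1.075,12.1): [(0, 12.078) (11, 12.3033) (11, 23) (0, 23)]  |A|=118.9028
3. ⊥bis P2·P1 via (3.185,17.565): [(0, 15.5146) (11, 22.596) (11, 23) (0, 23)]  |A|=43.3917
4. canonical 4-gon: [(0, 15.5146) (11, 22.596) (11, 23) (0, 23)]
5. shoelace: 43.3917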